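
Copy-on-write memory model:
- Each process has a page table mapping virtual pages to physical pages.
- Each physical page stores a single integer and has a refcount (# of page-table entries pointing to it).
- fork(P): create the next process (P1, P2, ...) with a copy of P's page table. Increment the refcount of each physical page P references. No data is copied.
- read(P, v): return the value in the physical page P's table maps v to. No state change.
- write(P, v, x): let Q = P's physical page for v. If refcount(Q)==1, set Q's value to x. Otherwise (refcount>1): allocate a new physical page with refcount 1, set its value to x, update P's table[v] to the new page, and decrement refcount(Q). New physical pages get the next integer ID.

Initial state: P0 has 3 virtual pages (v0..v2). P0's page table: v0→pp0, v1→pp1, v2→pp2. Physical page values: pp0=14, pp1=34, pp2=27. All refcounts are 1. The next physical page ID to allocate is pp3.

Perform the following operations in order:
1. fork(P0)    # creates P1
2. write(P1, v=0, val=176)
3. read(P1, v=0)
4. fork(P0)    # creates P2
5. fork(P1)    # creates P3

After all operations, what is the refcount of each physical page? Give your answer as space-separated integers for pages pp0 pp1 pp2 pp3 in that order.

Op 1: fork(P0) -> P1. 3 ppages; refcounts: pp0:2 pp1:2 pp2:2
Op 2: write(P1, v0, 176). refcount(pp0)=2>1 -> COPY to pp3. 4 ppages; refcounts: pp0:1 pp1:2 pp2:2 pp3:1
Op 3: read(P1, v0) -> 176. No state change.
Op 4: fork(P0) -> P2. 4 ppages; refcounts: pp0:2 pp1:3 pp2:3 pp3:1
Op 5: fork(P1) -> P3. 4 ppages; refcounts: pp0:2 pp1:4 pp2:4 pp3:2

Answer: 2 4 4 2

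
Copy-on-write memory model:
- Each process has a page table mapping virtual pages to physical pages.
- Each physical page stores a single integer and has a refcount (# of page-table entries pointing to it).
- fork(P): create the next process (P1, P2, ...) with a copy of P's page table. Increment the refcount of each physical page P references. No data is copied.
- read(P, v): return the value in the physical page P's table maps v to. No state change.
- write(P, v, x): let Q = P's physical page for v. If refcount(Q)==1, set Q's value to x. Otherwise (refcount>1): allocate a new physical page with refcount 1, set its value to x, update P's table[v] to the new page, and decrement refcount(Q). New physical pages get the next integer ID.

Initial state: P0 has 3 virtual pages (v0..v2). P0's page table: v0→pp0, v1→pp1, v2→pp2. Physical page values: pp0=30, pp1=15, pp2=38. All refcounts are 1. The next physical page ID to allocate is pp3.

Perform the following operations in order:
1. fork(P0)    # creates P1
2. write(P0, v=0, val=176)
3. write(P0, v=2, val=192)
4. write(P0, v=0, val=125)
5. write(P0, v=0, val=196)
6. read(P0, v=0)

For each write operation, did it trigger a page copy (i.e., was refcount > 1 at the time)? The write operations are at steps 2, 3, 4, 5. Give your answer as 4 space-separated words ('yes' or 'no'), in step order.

Op 1: fork(P0) -> P1. 3 ppages; refcounts: pp0:2 pp1:2 pp2:2
Op 2: write(P0, v0, 176). refcount(pp0)=2>1 -> COPY to pp3. 4 ppages; refcounts: pp0:1 pp1:2 pp2:2 pp3:1
Op 3: write(P0, v2, 192). refcount(pp2)=2>1 -> COPY to pp4. 5 ppages; refcounts: pp0:1 pp1:2 pp2:1 pp3:1 pp4:1
Op 4: write(P0, v0, 125). refcount(pp3)=1 -> write in place. 5 ppages; refcounts: pp0:1 pp1:2 pp2:1 pp3:1 pp4:1
Op 5: write(P0, v0, 196). refcount(pp3)=1 -> write in place. 5 ppages; refcounts: pp0:1 pp1:2 pp2:1 pp3:1 pp4:1
Op 6: read(P0, v0) -> 196. No state change.

yes yes no no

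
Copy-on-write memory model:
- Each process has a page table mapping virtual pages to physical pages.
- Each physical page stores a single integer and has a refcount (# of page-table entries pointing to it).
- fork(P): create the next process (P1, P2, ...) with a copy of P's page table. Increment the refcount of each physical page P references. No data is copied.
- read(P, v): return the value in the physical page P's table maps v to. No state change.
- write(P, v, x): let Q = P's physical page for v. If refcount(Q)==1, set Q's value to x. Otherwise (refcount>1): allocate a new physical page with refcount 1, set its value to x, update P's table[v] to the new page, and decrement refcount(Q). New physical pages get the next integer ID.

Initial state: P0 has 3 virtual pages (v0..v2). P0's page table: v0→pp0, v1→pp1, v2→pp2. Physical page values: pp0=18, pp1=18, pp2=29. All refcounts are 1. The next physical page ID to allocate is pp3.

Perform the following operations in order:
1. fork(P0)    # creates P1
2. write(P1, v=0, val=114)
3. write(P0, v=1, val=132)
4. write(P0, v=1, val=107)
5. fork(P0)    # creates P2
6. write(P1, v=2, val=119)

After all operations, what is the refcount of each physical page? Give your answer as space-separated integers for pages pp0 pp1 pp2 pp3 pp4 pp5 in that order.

Answer: 2 1 2 1 2 1

Derivation:
Op 1: fork(P0) -> P1. 3 ppages; refcounts: pp0:2 pp1:2 pp2:2
Op 2: write(P1, v0, 114). refcount(pp0)=2>1 -> COPY to pp3. 4 ppages; refcounts: pp0:1 pp1:2 pp2:2 pp3:1
Op 3: write(P0, v1, 132). refcount(pp1)=2>1 -> COPY to pp4. 5 ppages; refcounts: pp0:1 pp1:1 pp2:2 pp3:1 pp4:1
Op 4: write(P0, v1, 107). refcount(pp4)=1 -> write in place. 5 ppages; refcounts: pp0:1 pp1:1 pp2:2 pp3:1 pp4:1
Op 5: fork(P0) -> P2. 5 ppages; refcounts: pp0:2 pp1:1 pp2:3 pp3:1 pp4:2
Op 6: write(P1, v2, 119). refcount(pp2)=3>1 -> COPY to pp5. 6 ppages; refcounts: pp0:2 pp1:1 pp2:2 pp3:1 pp4:2 pp5:1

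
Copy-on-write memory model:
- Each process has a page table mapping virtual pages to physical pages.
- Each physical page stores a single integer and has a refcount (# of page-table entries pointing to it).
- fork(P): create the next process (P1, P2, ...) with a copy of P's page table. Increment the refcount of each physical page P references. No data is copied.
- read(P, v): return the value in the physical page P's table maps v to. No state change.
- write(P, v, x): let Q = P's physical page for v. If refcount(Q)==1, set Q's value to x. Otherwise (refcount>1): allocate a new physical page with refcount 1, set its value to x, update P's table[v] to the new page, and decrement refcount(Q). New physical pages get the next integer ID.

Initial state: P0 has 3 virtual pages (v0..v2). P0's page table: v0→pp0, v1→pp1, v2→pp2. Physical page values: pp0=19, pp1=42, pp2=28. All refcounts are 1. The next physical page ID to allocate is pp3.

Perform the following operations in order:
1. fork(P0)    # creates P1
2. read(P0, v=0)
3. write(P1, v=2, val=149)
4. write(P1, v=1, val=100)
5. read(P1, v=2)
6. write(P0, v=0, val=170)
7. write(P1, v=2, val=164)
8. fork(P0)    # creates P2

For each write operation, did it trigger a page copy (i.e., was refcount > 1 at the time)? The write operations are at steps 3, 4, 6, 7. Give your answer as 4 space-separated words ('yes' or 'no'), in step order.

Op 1: fork(P0) -> P1. 3 ppages; refcounts: pp0:2 pp1:2 pp2:2
Op 2: read(P0, v0) -> 19. No state change.
Op 3: write(P1, v2, 149). refcount(pp2)=2>1 -> COPY to pp3. 4 ppages; refcounts: pp0:2 pp1:2 pp2:1 pp3:1
Op 4: write(P1, v1, 100). refcount(pp1)=2>1 -> COPY to pp4. 5 ppages; refcounts: pp0:2 pp1:1 pp2:1 pp3:1 pp4:1
Op 5: read(P1, v2) -> 149. No state change.
Op 6: write(P0, v0, 170). refcount(pp0)=2>1 -> COPY to pp5. 6 ppages; refcounts: pp0:1 pp1:1 pp2:1 pp3:1 pp4:1 pp5:1
Op 7: write(P1, v2, 164). refcount(pp3)=1 -> write in place. 6 ppages; refcounts: pp0:1 pp1:1 pp2:1 pp3:1 pp4:1 pp5:1
Op 8: fork(P0) -> P2. 6 ppages; refcounts: pp0:1 pp1:2 pp2:2 pp3:1 pp4:1 pp5:2

yes yes yes no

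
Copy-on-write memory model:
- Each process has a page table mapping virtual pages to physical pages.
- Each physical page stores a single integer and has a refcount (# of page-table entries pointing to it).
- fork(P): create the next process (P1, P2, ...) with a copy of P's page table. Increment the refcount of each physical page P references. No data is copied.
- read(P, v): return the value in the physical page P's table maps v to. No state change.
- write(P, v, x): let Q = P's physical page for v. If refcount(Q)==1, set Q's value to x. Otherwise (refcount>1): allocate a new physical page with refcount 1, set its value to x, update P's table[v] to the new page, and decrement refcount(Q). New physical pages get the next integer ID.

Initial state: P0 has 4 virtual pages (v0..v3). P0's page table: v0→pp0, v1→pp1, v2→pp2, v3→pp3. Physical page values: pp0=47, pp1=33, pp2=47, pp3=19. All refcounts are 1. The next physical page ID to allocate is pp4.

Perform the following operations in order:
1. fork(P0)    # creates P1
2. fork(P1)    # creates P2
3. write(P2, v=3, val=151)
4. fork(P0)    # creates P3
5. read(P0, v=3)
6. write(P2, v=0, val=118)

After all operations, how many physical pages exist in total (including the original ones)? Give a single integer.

Op 1: fork(P0) -> P1. 4 ppages; refcounts: pp0:2 pp1:2 pp2:2 pp3:2
Op 2: fork(P1) -> P2. 4 ppages; refcounts: pp0:3 pp1:3 pp2:3 pp3:3
Op 3: write(P2, v3, 151). refcount(pp3)=3>1 -> COPY to pp4. 5 ppages; refcounts: pp0:3 pp1:3 pp2:3 pp3:2 pp4:1
Op 4: fork(P0) -> P3. 5 ppages; refcounts: pp0:4 pp1:4 pp2:4 pp3:3 pp4:1
Op 5: read(P0, v3) -> 19. No state change.
Op 6: write(P2, v0, 118). refcount(pp0)=4>1 -> COPY to pp5. 6 ppages; refcounts: pp0:3 pp1:4 pp2:4 pp3:3 pp4:1 pp5:1

Answer: 6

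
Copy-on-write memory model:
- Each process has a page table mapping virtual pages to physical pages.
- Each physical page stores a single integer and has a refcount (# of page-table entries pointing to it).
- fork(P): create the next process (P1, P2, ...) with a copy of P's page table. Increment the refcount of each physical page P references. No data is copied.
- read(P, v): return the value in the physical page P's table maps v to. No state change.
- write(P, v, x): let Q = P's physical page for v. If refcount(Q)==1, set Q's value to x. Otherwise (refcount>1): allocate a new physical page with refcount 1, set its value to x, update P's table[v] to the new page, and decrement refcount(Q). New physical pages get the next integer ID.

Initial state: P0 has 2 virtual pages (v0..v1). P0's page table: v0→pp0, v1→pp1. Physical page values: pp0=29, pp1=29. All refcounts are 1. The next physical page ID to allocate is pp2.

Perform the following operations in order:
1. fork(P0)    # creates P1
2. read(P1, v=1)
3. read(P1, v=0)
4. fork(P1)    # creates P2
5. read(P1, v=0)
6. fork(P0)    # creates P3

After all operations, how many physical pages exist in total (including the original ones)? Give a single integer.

Op 1: fork(P0) -> P1. 2 ppages; refcounts: pp0:2 pp1:2
Op 2: read(P1, v1) -> 29. No state change.
Op 3: read(P1, v0) -> 29. No state change.
Op 4: fork(P1) -> P2. 2 ppages; refcounts: pp0:3 pp1:3
Op 5: read(P1, v0) -> 29. No state change.
Op 6: fork(P0) -> P3. 2 ppages; refcounts: pp0:4 pp1:4

Answer: 2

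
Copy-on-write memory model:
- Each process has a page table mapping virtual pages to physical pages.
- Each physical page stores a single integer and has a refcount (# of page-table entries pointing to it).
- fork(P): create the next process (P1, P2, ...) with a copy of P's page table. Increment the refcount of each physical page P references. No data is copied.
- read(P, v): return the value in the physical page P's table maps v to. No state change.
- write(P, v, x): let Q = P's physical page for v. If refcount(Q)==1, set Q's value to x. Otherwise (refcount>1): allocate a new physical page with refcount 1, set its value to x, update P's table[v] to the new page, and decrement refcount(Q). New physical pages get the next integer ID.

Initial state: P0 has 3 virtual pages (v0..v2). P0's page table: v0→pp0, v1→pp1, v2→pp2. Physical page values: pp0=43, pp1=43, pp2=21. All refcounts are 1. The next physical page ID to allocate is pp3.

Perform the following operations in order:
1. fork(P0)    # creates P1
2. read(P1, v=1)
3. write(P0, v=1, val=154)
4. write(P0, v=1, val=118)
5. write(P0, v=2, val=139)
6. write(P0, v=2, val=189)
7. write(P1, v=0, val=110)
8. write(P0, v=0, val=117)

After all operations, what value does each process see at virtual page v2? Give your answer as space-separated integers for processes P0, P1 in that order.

Op 1: fork(P0) -> P1. 3 ppages; refcounts: pp0:2 pp1:2 pp2:2
Op 2: read(P1, v1) -> 43. No state change.
Op 3: write(P0, v1, 154). refcount(pp1)=2>1 -> COPY to pp3. 4 ppages; refcounts: pp0:2 pp1:1 pp2:2 pp3:1
Op 4: write(P0, v1, 118). refcount(pp3)=1 -> write in place. 4 ppages; refcounts: pp0:2 pp1:1 pp2:2 pp3:1
Op 5: write(P0, v2, 139). refcount(pp2)=2>1 -> COPY to pp4. 5 ppages; refcounts: pp0:2 pp1:1 pp2:1 pp3:1 pp4:1
Op 6: write(P0, v2, 189). refcount(pp4)=1 -> write in place. 5 ppages; refcounts: pp0:2 pp1:1 pp2:1 pp3:1 pp4:1
Op 7: write(P1, v0, 110). refcount(pp0)=2>1 -> COPY to pp5. 6 ppages; refcounts: pp0:1 pp1:1 pp2:1 pp3:1 pp4:1 pp5:1
Op 8: write(P0, v0, 117). refcount(pp0)=1 -> write in place. 6 ppages; refcounts: pp0:1 pp1:1 pp2:1 pp3:1 pp4:1 pp5:1
P0: v2 -> pp4 = 189
P1: v2 -> pp2 = 21

Answer: 189 21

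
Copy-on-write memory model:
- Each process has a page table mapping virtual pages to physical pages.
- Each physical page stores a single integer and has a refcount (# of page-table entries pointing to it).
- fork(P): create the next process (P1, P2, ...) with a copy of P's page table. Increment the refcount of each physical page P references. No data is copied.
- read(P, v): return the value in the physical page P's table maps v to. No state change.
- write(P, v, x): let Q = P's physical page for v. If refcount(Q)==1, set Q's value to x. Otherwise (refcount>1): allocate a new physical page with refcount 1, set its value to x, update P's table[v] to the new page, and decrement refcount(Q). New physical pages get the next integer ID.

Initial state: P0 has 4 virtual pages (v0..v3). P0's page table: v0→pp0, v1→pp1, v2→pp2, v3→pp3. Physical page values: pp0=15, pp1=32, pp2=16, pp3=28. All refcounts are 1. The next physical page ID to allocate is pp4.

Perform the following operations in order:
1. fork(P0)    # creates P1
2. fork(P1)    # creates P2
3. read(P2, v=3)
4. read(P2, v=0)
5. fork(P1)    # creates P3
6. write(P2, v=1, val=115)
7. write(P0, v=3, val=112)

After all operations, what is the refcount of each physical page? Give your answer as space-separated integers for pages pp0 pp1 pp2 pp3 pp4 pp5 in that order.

Op 1: fork(P0) -> P1. 4 ppages; refcounts: pp0:2 pp1:2 pp2:2 pp3:2
Op 2: fork(P1) -> P2. 4 ppages; refcounts: pp0:3 pp1:3 pp2:3 pp3:3
Op 3: read(P2, v3) -> 28. No state change.
Op 4: read(P2, v0) -> 15. No state change.
Op 5: fork(P1) -> P3. 4 ppages; refcounts: pp0:4 pp1:4 pp2:4 pp3:4
Op 6: write(P2, v1, 115). refcount(pp1)=4>1 -> COPY to pp4. 5 ppages; refcounts: pp0:4 pp1:3 pp2:4 pp3:4 pp4:1
Op 7: write(P0, v3, 112). refcount(pp3)=4>1 -> COPY to pp5. 6 ppages; refcounts: pp0:4 pp1:3 pp2:4 pp3:3 pp4:1 pp5:1

Answer: 4 3 4 3 1 1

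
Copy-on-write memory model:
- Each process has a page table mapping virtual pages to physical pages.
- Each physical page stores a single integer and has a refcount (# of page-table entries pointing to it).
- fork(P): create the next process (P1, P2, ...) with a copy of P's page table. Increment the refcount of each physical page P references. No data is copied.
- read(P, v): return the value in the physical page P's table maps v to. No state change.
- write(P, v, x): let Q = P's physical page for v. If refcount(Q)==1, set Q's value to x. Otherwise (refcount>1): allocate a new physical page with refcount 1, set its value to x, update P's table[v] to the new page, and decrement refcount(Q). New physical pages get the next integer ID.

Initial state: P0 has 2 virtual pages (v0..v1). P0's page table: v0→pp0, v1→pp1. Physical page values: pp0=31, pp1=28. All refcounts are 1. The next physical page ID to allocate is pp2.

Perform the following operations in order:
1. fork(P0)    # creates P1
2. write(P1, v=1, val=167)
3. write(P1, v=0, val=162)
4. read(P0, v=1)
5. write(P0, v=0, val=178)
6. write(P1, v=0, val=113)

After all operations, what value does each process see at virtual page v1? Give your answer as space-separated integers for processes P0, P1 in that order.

Op 1: fork(P0) -> P1. 2 ppages; refcounts: pp0:2 pp1:2
Op 2: write(P1, v1, 167). refcount(pp1)=2>1 -> COPY to pp2. 3 ppages; refcounts: pp0:2 pp1:1 pp2:1
Op 3: write(P1, v0, 162). refcount(pp0)=2>1 -> COPY to pp3. 4 ppages; refcounts: pp0:1 pp1:1 pp2:1 pp3:1
Op 4: read(P0, v1) -> 28. No state change.
Op 5: write(P0, v0, 178). refcount(pp0)=1 -> write in place. 4 ppages; refcounts: pp0:1 pp1:1 pp2:1 pp3:1
Op 6: write(P1, v0, 113). refcount(pp3)=1 -> write in place. 4 ppages; refcounts: pp0:1 pp1:1 pp2:1 pp3:1
P0: v1 -> pp1 = 28
P1: v1 -> pp2 = 167

Answer: 28 167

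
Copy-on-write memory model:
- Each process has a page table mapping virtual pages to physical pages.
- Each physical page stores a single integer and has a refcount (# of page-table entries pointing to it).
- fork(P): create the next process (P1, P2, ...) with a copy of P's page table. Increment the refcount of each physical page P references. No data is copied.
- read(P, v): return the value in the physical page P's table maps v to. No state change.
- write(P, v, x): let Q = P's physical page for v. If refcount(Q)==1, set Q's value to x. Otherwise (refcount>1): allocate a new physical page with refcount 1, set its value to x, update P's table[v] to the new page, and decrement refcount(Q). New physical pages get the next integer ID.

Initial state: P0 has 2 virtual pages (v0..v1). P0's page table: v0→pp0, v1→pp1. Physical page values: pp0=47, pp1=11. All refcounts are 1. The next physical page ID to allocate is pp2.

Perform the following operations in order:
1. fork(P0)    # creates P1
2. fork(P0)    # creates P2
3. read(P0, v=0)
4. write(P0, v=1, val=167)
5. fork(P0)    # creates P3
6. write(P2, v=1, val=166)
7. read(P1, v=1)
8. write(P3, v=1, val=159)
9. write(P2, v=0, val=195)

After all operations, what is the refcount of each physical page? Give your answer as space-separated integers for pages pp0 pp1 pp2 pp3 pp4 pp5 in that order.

Answer: 3 1 1 1 1 1

Derivation:
Op 1: fork(P0) -> P1. 2 ppages; refcounts: pp0:2 pp1:2
Op 2: fork(P0) -> P2. 2 ppages; refcounts: pp0:3 pp1:3
Op 3: read(P0, v0) -> 47. No state change.
Op 4: write(P0, v1, 167). refcount(pp1)=3>1 -> COPY to pp2. 3 ppages; refcounts: pp0:3 pp1:2 pp2:1
Op 5: fork(P0) -> P3. 3 ppages; refcounts: pp0:4 pp1:2 pp2:2
Op 6: write(P2, v1, 166). refcount(pp1)=2>1 -> COPY to pp3. 4 ppages; refcounts: pp0:4 pp1:1 pp2:2 pp3:1
Op 7: read(P1, v1) -> 11. No state change.
Op 8: write(P3, v1, 159). refcount(pp2)=2>1 -> COPY to pp4. 5 ppages; refcounts: pp0:4 pp1:1 pp2:1 pp3:1 pp4:1
Op 9: write(P2, v0, 195). refcount(pp0)=4>1 -> COPY to pp5. 6 ppages; refcounts: pp0:3 pp1:1 pp2:1 pp3:1 pp4:1 pp5:1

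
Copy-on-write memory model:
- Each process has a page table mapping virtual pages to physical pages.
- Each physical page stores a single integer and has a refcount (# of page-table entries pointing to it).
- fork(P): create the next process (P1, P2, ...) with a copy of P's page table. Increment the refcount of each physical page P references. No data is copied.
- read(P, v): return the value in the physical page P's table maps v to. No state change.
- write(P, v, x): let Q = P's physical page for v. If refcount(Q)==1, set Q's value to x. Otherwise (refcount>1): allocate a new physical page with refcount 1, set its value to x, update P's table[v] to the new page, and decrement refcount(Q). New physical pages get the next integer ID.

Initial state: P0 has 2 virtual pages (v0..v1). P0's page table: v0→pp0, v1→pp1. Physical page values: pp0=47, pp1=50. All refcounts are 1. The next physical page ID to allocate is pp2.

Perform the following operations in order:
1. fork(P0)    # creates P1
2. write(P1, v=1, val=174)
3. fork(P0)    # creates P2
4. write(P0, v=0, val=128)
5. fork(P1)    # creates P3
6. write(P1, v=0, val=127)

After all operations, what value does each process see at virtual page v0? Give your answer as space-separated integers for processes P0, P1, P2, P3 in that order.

Op 1: fork(P0) -> P1. 2 ppages; refcounts: pp0:2 pp1:2
Op 2: write(P1, v1, 174). refcount(pp1)=2>1 -> COPY to pp2. 3 ppages; refcounts: pp0:2 pp1:1 pp2:1
Op 3: fork(P0) -> P2. 3 ppages; refcounts: pp0:3 pp1:2 pp2:1
Op 4: write(P0, v0, 128). refcount(pp0)=3>1 -> COPY to pp3. 4 ppages; refcounts: pp0:2 pp1:2 pp2:1 pp3:1
Op 5: fork(P1) -> P3. 4 ppages; refcounts: pp0:3 pp1:2 pp2:2 pp3:1
Op 6: write(P1, v0, 127). refcount(pp0)=3>1 -> COPY to pp4. 5 ppages; refcounts: pp0:2 pp1:2 pp2:2 pp3:1 pp4:1
P0: v0 -> pp3 = 128
P1: v0 -> pp4 = 127
P2: v0 -> pp0 = 47
P3: v0 -> pp0 = 47

Answer: 128 127 47 47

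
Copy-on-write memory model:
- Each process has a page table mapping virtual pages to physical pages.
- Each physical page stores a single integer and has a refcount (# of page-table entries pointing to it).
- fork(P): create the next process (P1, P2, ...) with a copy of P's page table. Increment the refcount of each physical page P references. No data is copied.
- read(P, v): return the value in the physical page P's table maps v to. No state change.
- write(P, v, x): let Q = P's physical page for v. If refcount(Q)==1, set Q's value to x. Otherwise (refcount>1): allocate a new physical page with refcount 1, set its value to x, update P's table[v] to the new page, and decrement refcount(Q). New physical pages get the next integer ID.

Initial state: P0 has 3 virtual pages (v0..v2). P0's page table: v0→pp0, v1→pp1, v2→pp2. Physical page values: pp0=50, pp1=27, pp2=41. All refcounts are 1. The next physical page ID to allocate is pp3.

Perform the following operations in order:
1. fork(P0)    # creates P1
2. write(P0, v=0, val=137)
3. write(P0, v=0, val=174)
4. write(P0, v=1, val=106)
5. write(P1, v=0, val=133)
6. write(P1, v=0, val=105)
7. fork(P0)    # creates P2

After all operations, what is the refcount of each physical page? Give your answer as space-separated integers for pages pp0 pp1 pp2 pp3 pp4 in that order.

Answer: 1 1 3 2 2

Derivation:
Op 1: fork(P0) -> P1. 3 ppages; refcounts: pp0:2 pp1:2 pp2:2
Op 2: write(P0, v0, 137). refcount(pp0)=2>1 -> COPY to pp3. 4 ppages; refcounts: pp0:1 pp1:2 pp2:2 pp3:1
Op 3: write(P0, v0, 174). refcount(pp3)=1 -> write in place. 4 ppages; refcounts: pp0:1 pp1:2 pp2:2 pp3:1
Op 4: write(P0, v1, 106). refcount(pp1)=2>1 -> COPY to pp4. 5 ppages; refcounts: pp0:1 pp1:1 pp2:2 pp3:1 pp4:1
Op 5: write(P1, v0, 133). refcount(pp0)=1 -> write in place. 5 ppages; refcounts: pp0:1 pp1:1 pp2:2 pp3:1 pp4:1
Op 6: write(P1, v0, 105). refcount(pp0)=1 -> write in place. 5 ppages; refcounts: pp0:1 pp1:1 pp2:2 pp3:1 pp4:1
Op 7: fork(P0) -> P2. 5 ppages; refcounts: pp0:1 pp1:1 pp2:3 pp3:2 pp4:2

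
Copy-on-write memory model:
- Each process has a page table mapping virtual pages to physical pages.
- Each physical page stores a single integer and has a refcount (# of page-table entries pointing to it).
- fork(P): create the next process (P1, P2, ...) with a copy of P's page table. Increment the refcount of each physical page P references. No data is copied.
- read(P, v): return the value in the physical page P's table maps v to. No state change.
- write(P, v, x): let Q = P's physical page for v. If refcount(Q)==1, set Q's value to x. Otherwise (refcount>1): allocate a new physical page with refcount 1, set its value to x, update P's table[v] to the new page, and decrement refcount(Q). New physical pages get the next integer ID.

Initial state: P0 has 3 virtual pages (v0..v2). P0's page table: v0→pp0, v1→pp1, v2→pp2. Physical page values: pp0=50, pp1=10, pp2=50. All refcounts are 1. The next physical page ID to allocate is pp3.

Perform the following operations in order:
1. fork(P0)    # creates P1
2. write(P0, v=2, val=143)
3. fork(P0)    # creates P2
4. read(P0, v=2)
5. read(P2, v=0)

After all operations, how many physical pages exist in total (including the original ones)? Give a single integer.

Answer: 4

Derivation:
Op 1: fork(P0) -> P1. 3 ppages; refcounts: pp0:2 pp1:2 pp2:2
Op 2: write(P0, v2, 143). refcount(pp2)=2>1 -> COPY to pp3. 4 ppages; refcounts: pp0:2 pp1:2 pp2:1 pp3:1
Op 3: fork(P0) -> P2. 4 ppages; refcounts: pp0:3 pp1:3 pp2:1 pp3:2
Op 4: read(P0, v2) -> 143. No state change.
Op 5: read(P2, v0) -> 50. No state change.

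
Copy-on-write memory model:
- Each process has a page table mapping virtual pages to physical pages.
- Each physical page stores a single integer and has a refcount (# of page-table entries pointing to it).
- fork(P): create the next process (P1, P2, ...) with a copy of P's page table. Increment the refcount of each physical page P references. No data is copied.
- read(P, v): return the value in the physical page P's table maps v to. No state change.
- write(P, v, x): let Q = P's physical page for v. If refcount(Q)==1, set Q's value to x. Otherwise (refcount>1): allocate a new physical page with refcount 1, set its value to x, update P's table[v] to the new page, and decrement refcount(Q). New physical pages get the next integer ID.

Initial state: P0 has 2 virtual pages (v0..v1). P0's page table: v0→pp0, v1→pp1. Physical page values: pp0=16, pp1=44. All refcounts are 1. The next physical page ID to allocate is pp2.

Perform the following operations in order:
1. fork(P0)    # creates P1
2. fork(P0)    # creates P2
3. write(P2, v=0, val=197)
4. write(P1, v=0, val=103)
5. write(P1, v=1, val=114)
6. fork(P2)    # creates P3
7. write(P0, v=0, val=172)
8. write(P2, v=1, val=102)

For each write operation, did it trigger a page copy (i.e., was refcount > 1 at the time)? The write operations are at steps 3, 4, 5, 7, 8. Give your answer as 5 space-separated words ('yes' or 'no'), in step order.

Op 1: fork(P0) -> P1. 2 ppages; refcounts: pp0:2 pp1:2
Op 2: fork(P0) -> P2. 2 ppages; refcounts: pp0:3 pp1:3
Op 3: write(P2, v0, 197). refcount(pp0)=3>1 -> COPY to pp2. 3 ppages; refcounts: pp0:2 pp1:3 pp2:1
Op 4: write(P1, v0, 103). refcount(pp0)=2>1 -> COPY to pp3. 4 ppages; refcounts: pp0:1 pp1:3 pp2:1 pp3:1
Op 5: write(P1, v1, 114). refcount(pp1)=3>1 -> COPY to pp4. 5 ppages; refcounts: pp0:1 pp1:2 pp2:1 pp3:1 pp4:1
Op 6: fork(P2) -> P3. 5 ppages; refcounts: pp0:1 pp1:3 pp2:2 pp3:1 pp4:1
Op 7: write(P0, v0, 172). refcount(pp0)=1 -> write in place. 5 ppages; refcounts: pp0:1 pp1:3 pp2:2 pp3:1 pp4:1
Op 8: write(P2, v1, 102). refcount(pp1)=3>1 -> COPY to pp5. 6 ppages; refcounts: pp0:1 pp1:2 pp2:2 pp3:1 pp4:1 pp5:1

yes yes yes no yes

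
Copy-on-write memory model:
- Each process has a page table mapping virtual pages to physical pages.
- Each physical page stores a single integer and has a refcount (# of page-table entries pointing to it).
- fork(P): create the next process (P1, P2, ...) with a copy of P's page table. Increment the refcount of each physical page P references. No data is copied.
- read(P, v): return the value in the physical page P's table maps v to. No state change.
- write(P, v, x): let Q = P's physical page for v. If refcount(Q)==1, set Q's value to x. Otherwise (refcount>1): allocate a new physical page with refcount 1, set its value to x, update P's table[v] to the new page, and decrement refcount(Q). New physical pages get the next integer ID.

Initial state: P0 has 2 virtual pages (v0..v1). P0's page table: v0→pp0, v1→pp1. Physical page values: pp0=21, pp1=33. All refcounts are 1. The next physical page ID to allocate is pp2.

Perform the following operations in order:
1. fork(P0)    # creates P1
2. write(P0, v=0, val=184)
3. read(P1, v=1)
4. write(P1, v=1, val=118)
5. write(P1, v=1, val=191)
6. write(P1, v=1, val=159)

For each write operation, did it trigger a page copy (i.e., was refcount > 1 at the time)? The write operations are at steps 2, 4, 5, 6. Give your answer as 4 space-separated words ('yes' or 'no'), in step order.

Op 1: fork(P0) -> P1. 2 ppages; refcounts: pp0:2 pp1:2
Op 2: write(P0, v0, 184). refcount(pp0)=2>1 -> COPY to pp2. 3 ppages; refcounts: pp0:1 pp1:2 pp2:1
Op 3: read(P1, v1) -> 33. No state change.
Op 4: write(P1, v1, 118). refcount(pp1)=2>1 -> COPY to pp3. 4 ppages; refcounts: pp0:1 pp1:1 pp2:1 pp3:1
Op 5: write(P1, v1, 191). refcount(pp3)=1 -> write in place. 4 ppages; refcounts: pp0:1 pp1:1 pp2:1 pp3:1
Op 6: write(P1, v1, 159). refcount(pp3)=1 -> write in place. 4 ppages; refcounts: pp0:1 pp1:1 pp2:1 pp3:1

yes yes no no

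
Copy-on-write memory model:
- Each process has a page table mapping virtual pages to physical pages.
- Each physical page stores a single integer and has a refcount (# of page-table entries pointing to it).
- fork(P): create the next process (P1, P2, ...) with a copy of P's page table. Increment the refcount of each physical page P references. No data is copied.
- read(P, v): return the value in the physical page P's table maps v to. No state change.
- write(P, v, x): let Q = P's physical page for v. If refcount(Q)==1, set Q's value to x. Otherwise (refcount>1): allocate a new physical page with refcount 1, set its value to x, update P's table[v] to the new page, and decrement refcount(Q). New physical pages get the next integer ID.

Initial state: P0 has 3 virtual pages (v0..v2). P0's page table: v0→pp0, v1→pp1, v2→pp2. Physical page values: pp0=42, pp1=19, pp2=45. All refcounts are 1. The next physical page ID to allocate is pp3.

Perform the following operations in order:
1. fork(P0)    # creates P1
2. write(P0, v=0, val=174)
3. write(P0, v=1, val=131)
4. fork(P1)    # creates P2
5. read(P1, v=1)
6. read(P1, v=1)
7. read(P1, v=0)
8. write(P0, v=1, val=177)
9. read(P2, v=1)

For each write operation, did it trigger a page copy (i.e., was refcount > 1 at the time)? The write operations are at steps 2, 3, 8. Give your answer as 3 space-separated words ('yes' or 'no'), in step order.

Op 1: fork(P0) -> P1. 3 ppages; refcounts: pp0:2 pp1:2 pp2:2
Op 2: write(P0, v0, 174). refcount(pp0)=2>1 -> COPY to pp3. 4 ppages; refcounts: pp0:1 pp1:2 pp2:2 pp3:1
Op 3: write(P0, v1, 131). refcount(pp1)=2>1 -> COPY to pp4. 5 ppages; refcounts: pp0:1 pp1:1 pp2:2 pp3:1 pp4:1
Op 4: fork(P1) -> P2. 5 ppages; refcounts: pp0:2 pp1:2 pp2:3 pp3:1 pp4:1
Op 5: read(P1, v1) -> 19. No state change.
Op 6: read(P1, v1) -> 19. No state change.
Op 7: read(P1, v0) -> 42. No state change.
Op 8: write(P0, v1, 177). refcount(pp4)=1 -> write in place. 5 ppages; refcounts: pp0:2 pp1:2 pp2:3 pp3:1 pp4:1
Op 9: read(P2, v1) -> 19. No state change.

yes yes no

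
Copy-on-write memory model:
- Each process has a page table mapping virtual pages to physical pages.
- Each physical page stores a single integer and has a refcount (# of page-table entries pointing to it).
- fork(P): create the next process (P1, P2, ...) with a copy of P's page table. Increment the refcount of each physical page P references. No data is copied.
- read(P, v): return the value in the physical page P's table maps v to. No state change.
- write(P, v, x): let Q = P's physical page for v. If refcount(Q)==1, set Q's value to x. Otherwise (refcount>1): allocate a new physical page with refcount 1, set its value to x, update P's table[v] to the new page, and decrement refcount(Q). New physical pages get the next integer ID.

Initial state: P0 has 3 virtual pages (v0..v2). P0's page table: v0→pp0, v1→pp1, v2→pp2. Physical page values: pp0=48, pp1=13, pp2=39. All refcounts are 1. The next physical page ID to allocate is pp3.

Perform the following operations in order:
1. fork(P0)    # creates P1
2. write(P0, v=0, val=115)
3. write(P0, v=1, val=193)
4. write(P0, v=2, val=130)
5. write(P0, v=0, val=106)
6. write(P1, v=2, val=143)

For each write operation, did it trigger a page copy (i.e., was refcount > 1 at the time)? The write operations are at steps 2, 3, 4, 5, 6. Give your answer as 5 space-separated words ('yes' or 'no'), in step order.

Op 1: fork(P0) -> P1. 3 ppages; refcounts: pp0:2 pp1:2 pp2:2
Op 2: write(P0, v0, 115). refcount(pp0)=2>1 -> COPY to pp3. 4 ppages; refcounts: pp0:1 pp1:2 pp2:2 pp3:1
Op 3: write(P0, v1, 193). refcount(pp1)=2>1 -> COPY to pp4. 5 ppages; refcounts: pp0:1 pp1:1 pp2:2 pp3:1 pp4:1
Op 4: write(P0, v2, 130). refcount(pp2)=2>1 -> COPY to pp5. 6 ppages; refcounts: pp0:1 pp1:1 pp2:1 pp3:1 pp4:1 pp5:1
Op 5: write(P0, v0, 106). refcount(pp3)=1 -> write in place. 6 ppages; refcounts: pp0:1 pp1:1 pp2:1 pp3:1 pp4:1 pp5:1
Op 6: write(P1, v2, 143). refcount(pp2)=1 -> write in place. 6 ppages; refcounts: pp0:1 pp1:1 pp2:1 pp3:1 pp4:1 pp5:1

yes yes yes no no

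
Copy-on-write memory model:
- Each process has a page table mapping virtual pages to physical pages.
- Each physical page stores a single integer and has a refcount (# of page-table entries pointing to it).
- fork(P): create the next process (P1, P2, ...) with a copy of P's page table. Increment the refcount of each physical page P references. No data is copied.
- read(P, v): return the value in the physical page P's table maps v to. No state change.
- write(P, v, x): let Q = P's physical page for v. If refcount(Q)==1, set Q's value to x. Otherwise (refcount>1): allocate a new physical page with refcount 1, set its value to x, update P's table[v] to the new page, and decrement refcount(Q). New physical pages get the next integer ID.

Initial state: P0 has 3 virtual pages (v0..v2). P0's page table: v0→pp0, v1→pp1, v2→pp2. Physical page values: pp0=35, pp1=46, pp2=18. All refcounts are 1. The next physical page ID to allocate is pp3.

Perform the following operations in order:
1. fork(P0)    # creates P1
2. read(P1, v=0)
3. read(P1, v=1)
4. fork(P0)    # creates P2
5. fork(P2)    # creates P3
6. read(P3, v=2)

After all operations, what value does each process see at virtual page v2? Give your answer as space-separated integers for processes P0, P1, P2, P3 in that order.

Op 1: fork(P0) -> P1. 3 ppages; refcounts: pp0:2 pp1:2 pp2:2
Op 2: read(P1, v0) -> 35. No state change.
Op 3: read(P1, v1) -> 46. No state change.
Op 4: fork(P0) -> P2. 3 ppages; refcounts: pp0:3 pp1:3 pp2:3
Op 5: fork(P2) -> P3. 3 ppages; refcounts: pp0:4 pp1:4 pp2:4
Op 6: read(P3, v2) -> 18. No state change.
P0: v2 -> pp2 = 18
P1: v2 -> pp2 = 18
P2: v2 -> pp2 = 18
P3: v2 -> pp2 = 18

Answer: 18 18 18 18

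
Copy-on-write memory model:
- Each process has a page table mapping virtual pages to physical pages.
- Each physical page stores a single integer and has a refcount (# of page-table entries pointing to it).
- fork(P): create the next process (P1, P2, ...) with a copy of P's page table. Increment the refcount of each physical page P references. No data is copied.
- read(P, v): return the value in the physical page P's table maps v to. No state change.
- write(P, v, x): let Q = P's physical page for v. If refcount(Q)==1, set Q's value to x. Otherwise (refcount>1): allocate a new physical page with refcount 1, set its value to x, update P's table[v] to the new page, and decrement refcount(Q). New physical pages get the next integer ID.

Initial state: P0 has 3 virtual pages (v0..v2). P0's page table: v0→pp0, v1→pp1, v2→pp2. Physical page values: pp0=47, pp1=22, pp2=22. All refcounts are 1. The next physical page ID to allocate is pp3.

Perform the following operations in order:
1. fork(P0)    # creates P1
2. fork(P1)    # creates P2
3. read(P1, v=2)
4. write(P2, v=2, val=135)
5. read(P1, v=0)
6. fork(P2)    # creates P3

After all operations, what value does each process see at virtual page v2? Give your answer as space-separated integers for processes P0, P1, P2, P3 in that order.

Answer: 22 22 135 135

Derivation:
Op 1: fork(P0) -> P1. 3 ppages; refcounts: pp0:2 pp1:2 pp2:2
Op 2: fork(P1) -> P2. 3 ppages; refcounts: pp0:3 pp1:3 pp2:3
Op 3: read(P1, v2) -> 22. No state change.
Op 4: write(P2, v2, 135). refcount(pp2)=3>1 -> COPY to pp3. 4 ppages; refcounts: pp0:3 pp1:3 pp2:2 pp3:1
Op 5: read(P1, v0) -> 47. No state change.
Op 6: fork(P2) -> P3. 4 ppages; refcounts: pp0:4 pp1:4 pp2:2 pp3:2
P0: v2 -> pp2 = 22
P1: v2 -> pp2 = 22
P2: v2 -> pp3 = 135
P3: v2 -> pp3 = 135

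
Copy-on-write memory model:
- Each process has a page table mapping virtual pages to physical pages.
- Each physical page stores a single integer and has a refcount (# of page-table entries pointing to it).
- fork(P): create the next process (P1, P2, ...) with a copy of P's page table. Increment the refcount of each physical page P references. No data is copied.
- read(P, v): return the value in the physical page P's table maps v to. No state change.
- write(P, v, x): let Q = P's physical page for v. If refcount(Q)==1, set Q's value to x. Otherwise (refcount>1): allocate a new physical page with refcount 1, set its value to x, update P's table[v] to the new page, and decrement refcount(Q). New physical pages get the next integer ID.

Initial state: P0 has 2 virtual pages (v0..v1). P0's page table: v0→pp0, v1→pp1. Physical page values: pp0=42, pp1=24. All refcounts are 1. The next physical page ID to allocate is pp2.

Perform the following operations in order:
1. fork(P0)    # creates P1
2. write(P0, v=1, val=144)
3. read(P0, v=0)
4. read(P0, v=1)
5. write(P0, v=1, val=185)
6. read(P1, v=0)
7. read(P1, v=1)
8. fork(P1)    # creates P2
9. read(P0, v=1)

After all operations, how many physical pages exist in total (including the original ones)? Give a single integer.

Op 1: fork(P0) -> P1. 2 ppages; refcounts: pp0:2 pp1:2
Op 2: write(P0, v1, 144). refcount(pp1)=2>1 -> COPY to pp2. 3 ppages; refcounts: pp0:2 pp1:1 pp2:1
Op 3: read(P0, v0) -> 42. No state change.
Op 4: read(P0, v1) -> 144. No state change.
Op 5: write(P0, v1, 185). refcount(pp2)=1 -> write in place. 3 ppages; refcounts: pp0:2 pp1:1 pp2:1
Op 6: read(P1, v0) -> 42. No state change.
Op 7: read(P1, v1) -> 24. No state change.
Op 8: fork(P1) -> P2. 3 ppages; refcounts: pp0:3 pp1:2 pp2:1
Op 9: read(P0, v1) -> 185. No state change.

Answer: 3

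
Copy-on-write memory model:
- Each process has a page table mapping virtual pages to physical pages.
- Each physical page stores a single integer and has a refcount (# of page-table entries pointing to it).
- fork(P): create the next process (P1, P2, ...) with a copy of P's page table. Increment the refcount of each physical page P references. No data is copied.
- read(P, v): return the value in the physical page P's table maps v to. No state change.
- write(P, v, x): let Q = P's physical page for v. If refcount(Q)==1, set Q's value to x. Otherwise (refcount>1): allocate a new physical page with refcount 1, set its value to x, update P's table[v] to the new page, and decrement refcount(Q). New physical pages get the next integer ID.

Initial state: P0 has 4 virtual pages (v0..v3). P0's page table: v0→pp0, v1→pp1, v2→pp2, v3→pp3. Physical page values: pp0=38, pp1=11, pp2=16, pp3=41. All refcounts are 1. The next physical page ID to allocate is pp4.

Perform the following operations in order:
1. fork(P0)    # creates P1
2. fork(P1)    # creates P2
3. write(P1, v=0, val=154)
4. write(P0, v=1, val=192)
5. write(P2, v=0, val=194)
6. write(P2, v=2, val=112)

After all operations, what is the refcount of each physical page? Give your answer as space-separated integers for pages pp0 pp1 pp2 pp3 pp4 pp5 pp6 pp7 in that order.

Op 1: fork(P0) -> P1. 4 ppages; refcounts: pp0:2 pp1:2 pp2:2 pp3:2
Op 2: fork(P1) -> P2. 4 ppages; refcounts: pp0:3 pp1:3 pp2:3 pp3:3
Op 3: write(P1, v0, 154). refcount(pp0)=3>1 -> COPY to pp4. 5 ppages; refcounts: pp0:2 pp1:3 pp2:3 pp3:3 pp4:1
Op 4: write(P0, v1, 192). refcount(pp1)=3>1 -> COPY to pp5. 6 ppages; refcounts: pp0:2 pp1:2 pp2:3 pp3:3 pp4:1 pp5:1
Op 5: write(P2, v0, 194). refcount(pp0)=2>1 -> COPY to pp6. 7 ppages; refcounts: pp0:1 pp1:2 pp2:3 pp3:3 pp4:1 pp5:1 pp6:1
Op 6: write(P2, v2, 112). refcount(pp2)=3>1 -> COPY to pp7. 8 ppages; refcounts: pp0:1 pp1:2 pp2:2 pp3:3 pp4:1 pp5:1 pp6:1 pp7:1

Answer: 1 2 2 3 1 1 1 1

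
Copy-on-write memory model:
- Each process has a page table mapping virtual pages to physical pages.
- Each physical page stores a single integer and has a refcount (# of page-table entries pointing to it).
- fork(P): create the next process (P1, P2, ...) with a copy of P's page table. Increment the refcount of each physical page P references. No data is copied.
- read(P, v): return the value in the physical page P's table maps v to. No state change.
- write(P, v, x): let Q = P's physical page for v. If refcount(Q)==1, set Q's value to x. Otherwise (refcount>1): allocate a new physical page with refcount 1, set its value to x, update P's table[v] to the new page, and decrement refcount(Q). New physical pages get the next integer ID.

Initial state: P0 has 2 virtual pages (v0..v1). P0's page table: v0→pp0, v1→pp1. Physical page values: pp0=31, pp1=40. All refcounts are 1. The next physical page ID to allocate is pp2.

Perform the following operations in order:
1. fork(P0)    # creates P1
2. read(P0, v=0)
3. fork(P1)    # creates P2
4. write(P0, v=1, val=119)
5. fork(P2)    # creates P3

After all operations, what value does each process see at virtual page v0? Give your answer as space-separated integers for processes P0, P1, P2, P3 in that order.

Answer: 31 31 31 31

Derivation:
Op 1: fork(P0) -> P1. 2 ppages; refcounts: pp0:2 pp1:2
Op 2: read(P0, v0) -> 31. No state change.
Op 3: fork(P1) -> P2. 2 ppages; refcounts: pp0:3 pp1:3
Op 4: write(P0, v1, 119). refcount(pp1)=3>1 -> COPY to pp2. 3 ppages; refcounts: pp0:3 pp1:2 pp2:1
Op 5: fork(P2) -> P3. 3 ppages; refcounts: pp0:4 pp1:3 pp2:1
P0: v0 -> pp0 = 31
P1: v0 -> pp0 = 31
P2: v0 -> pp0 = 31
P3: v0 -> pp0 = 31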